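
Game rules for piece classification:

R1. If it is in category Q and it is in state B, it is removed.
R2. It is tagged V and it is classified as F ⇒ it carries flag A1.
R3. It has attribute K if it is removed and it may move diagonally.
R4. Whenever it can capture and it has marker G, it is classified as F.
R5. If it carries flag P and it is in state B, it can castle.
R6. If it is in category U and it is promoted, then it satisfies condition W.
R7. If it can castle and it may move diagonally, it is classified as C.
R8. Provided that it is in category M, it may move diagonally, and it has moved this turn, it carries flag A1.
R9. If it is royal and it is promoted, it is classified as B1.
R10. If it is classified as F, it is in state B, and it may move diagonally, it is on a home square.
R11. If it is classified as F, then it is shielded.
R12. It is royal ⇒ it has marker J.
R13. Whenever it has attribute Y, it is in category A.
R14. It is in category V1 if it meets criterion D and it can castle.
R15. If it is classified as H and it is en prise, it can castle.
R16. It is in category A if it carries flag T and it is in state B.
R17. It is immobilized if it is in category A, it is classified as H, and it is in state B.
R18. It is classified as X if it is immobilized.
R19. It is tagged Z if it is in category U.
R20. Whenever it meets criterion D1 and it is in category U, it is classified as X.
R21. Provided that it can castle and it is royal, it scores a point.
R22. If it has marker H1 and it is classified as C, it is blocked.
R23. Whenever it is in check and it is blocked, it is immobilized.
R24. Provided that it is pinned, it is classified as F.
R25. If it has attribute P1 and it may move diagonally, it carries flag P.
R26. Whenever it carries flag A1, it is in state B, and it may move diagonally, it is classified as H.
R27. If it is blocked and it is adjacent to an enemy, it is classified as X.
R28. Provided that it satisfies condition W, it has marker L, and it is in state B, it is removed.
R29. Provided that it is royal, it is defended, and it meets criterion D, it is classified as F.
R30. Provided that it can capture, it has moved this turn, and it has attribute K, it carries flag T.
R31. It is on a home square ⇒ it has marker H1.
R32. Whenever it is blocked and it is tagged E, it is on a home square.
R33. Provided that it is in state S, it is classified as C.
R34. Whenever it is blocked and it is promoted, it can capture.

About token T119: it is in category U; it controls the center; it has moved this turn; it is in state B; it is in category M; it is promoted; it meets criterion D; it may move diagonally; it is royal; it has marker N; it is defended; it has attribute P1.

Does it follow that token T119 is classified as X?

Forward chaining from the given facts derives: satisfies condition W, carries flag A1, is classified as B1, has marker J, is tagged Z, carries flag P, is classified as H, is classified as F, can castle, is classified as C, is on a home square, is shielded, is in category V1, scores a point, has marker H1, is blocked, can capture.
Rules concluding "it is classified as X": R18 needs "it is immobilized"; R20 needs "it meets criterion D1"; R27 needs "it is adjacent to an enemy" — none of these are established.

No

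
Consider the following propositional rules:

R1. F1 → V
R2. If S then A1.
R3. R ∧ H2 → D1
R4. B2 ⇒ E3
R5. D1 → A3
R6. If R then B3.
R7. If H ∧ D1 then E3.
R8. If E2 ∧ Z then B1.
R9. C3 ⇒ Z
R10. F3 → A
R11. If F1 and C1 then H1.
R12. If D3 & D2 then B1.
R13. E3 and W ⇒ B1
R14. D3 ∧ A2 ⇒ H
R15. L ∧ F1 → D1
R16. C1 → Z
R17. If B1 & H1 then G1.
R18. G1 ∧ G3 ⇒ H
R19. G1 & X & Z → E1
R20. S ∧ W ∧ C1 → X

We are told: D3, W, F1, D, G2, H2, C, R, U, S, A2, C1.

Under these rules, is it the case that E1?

D1  (by R3: R, H2)
H1  (by R11: F1, C1)
H  (by R14: D3, A2)
Z  (by R16: C1)
X  (by R20: S, W, C1)
E3  (by R7: H, D1)
B1  (by R13: E3, W)
G1  (by R17: B1, H1)
E1  (by R19: G1, X, Z)

Yes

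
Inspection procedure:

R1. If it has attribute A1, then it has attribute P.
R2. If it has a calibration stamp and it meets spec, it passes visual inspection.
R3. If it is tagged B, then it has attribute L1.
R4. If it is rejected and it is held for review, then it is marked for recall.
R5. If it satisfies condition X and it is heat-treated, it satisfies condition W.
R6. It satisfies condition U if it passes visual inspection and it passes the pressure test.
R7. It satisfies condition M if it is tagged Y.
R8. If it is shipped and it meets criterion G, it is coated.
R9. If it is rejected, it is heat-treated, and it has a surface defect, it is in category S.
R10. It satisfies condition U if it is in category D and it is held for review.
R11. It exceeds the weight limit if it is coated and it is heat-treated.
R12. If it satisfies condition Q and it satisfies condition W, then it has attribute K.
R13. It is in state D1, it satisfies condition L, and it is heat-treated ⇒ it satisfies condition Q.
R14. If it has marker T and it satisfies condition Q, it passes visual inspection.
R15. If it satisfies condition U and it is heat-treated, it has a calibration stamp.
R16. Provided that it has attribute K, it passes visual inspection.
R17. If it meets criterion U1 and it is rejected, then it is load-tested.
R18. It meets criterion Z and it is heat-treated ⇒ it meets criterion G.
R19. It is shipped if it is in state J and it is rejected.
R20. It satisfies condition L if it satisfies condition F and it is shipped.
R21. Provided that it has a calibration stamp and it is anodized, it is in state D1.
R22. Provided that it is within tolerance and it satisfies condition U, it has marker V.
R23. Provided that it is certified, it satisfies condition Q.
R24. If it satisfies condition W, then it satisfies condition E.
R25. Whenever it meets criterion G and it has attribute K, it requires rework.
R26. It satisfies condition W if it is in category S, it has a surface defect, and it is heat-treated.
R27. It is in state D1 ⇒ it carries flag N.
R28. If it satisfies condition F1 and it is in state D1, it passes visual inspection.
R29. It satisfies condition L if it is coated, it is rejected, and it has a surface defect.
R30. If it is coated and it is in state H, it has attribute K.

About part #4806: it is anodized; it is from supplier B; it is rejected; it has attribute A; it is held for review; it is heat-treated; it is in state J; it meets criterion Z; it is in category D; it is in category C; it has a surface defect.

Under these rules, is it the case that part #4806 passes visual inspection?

By R9 (it is rejected, it is heat-treated, it has a surface defect): it is in category S.
By R10 (it is in category D, it is held for review): it satisfies condition U.
By R15 (it satisfies condition U, it is heat-treated): it has a calibration stamp.
By R18 (it meets criterion Z, it is heat-treated): it meets criterion G.
By R19 (it is in state J, it is rejected): it is shipped.
By R21 (it has a calibration stamp, it is anodized): it is in state D1.
By R26 (it is in category S, it has a surface defect, it is heat-treated): it satisfies condition W.
By R8 (it is shipped, it meets criterion G): it is coated.
By R29 (it is coated, it is rejected, it has a surface defect): it satisfies condition L.
By R13 (it is in state D1, it satisfies condition L, it is heat-treated): it satisfies condition Q.
By R12 (it satisfies condition Q, it satisfies condition W): it has attribute K.
By R16 (it has attribute K): it passes visual inspection.

Yes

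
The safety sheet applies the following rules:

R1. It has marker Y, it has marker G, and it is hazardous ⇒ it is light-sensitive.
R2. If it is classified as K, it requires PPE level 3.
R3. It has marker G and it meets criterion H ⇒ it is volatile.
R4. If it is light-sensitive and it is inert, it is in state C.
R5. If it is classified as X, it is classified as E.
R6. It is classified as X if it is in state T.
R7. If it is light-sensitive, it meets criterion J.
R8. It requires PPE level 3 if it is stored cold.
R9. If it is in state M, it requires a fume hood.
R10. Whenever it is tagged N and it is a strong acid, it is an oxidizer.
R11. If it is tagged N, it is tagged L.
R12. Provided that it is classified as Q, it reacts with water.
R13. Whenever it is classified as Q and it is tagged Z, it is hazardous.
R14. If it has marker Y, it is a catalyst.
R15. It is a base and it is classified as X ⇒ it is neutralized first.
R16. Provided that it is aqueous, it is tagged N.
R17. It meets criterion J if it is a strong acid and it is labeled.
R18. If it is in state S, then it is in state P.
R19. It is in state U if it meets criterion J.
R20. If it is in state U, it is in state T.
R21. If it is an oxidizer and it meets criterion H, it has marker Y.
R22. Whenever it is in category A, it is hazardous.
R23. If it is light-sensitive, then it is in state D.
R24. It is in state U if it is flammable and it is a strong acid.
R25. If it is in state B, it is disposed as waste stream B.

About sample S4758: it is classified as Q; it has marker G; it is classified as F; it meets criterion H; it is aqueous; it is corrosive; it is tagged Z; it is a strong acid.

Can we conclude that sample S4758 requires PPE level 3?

No

Forward chaining from the given facts derives: is volatile, reacts with water, is hazardous, is tagged N, is an oxidizer, is tagged L, has marker Y, is light-sensitive, meets criterion J, is a catalyst, is in state U, is in state T, is in state D, is classified as X, is classified as E.
Rules concluding "it requires PPE level 3": R2 needs "it is classified as K"; R8 needs "it is stored cold" — none of these are established.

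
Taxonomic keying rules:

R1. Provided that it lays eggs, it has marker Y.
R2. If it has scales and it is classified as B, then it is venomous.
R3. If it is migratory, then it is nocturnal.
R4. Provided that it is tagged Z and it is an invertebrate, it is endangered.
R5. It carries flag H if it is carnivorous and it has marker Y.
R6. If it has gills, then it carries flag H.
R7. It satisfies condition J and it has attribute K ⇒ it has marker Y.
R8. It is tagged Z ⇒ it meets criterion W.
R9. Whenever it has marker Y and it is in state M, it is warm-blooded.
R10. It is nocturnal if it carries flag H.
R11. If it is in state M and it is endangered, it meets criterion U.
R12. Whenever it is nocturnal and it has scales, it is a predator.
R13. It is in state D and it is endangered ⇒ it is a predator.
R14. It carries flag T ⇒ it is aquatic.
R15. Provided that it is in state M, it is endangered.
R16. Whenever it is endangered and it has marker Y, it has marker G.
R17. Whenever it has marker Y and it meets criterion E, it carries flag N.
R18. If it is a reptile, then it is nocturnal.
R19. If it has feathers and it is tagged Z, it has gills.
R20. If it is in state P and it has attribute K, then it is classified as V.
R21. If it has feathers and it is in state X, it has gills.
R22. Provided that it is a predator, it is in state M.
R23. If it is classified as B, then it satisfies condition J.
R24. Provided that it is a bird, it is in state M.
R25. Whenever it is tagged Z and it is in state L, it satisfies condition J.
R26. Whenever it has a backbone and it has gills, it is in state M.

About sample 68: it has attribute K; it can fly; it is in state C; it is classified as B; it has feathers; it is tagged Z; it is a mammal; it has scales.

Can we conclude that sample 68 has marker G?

By R19 (it has feathers, it is tagged Z): it has gills.
By R23 (it is classified as B): it satisfies condition J.
By R6 (it has gills): it carries flag H.
By R7 (it satisfies condition J, it has attribute K): it has marker Y.
By R10 (it carries flag H): it is nocturnal.
By R12 (it is nocturnal, it has scales): it is a predator.
By R22 (it is a predator): it is in state M.
By R15 (it is in state M): it is endangered.
By R16 (it is endangered, it has marker Y): it has marker G.

Yes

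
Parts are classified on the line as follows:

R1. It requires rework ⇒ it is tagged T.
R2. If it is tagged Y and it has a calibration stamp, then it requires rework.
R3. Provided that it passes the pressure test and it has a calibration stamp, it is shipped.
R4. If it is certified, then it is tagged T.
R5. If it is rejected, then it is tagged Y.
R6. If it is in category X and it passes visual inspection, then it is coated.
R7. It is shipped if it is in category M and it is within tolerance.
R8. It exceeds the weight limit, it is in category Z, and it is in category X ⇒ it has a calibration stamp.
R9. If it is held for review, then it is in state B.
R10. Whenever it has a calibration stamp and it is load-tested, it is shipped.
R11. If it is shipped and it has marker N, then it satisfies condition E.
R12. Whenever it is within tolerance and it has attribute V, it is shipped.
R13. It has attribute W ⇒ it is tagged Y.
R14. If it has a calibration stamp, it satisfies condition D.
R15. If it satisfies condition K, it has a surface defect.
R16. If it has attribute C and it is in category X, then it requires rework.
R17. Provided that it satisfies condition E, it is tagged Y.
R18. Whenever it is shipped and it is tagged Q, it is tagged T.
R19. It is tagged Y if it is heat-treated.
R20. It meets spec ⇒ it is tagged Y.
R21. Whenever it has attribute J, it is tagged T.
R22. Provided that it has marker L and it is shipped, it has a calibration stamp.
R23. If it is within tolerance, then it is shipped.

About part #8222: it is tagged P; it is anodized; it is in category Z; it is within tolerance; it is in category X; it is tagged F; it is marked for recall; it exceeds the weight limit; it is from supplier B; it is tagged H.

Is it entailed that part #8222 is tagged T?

Forward chaining from the given facts derives: has a calibration stamp, satisfies condition D, is shipped.
Rules concluding "it is tagged T": R1 needs "it requires rework"; R4 needs "it is certified"; R18 needs "it is tagged Q"; R21 needs "it has attribute J" — none of these are established.

No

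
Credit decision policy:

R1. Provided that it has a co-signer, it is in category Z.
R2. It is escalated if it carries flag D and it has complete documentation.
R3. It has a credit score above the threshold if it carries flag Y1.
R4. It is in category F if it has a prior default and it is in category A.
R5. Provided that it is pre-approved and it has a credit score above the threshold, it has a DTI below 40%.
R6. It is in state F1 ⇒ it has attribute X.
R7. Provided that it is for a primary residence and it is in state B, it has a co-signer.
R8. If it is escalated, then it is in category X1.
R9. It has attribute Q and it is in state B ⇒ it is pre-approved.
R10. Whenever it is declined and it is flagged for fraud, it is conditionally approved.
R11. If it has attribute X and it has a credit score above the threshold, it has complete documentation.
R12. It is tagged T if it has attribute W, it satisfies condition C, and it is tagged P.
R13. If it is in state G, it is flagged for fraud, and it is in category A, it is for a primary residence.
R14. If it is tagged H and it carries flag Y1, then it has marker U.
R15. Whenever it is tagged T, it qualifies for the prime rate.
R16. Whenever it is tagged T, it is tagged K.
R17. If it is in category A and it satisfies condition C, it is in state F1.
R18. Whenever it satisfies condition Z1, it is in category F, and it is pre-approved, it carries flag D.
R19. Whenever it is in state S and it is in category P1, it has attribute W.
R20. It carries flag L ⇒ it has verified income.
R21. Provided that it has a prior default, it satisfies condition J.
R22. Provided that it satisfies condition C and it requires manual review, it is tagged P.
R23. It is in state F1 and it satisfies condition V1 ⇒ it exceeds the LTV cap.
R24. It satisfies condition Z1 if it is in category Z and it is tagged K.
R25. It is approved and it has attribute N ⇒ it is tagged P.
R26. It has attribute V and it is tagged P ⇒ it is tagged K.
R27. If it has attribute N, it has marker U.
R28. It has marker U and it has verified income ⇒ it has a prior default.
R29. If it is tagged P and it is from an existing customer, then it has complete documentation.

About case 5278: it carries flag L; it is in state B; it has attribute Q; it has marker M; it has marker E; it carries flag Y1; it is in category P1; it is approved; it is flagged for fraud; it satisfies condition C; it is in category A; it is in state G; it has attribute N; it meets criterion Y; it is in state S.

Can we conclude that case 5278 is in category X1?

By R3 (it carries flag Y1): it has a credit score above the threshold.
By R9 (it has attribute Q, it is in state B): it is pre-approved.
By R13 (it is in state G, it is flagged for fraud, it is in category A): it is for a primary residence.
By R17 (it is in category A, it satisfies condition C): it is in state F1.
By R19 (it is in state S, it is in category P1): it has attribute W.
By R20 (it carries flag L): it has verified income.
By R25 (it is approved, it has attribute N): it is tagged P.
By R27 (it has attribute N): it has marker U.
By R28 (it has marker U, it has verified income): it has a prior default.
By R4 (it has a prior default, it is in category A): it is in category F.
By R6 (it is in state F1): it has attribute X.
By R7 (it is for a primary residence, it is in state B): it has a co-signer.
By R11 (it has attribute X, it has a credit score above the threshold): it has complete documentation.
By R12 (it has attribute W, it satisfies condition C, it is tagged P): it is tagged T.
By R16 (it is tagged T): it is tagged K.
By R1 (it has a co-signer): it is in category Z.
By R24 (it is in category Z, it is tagged K): it satisfies condition Z1.
By R18 (it satisfies condition Z1, it is in category F, it is pre-approved): it carries flag D.
By R2 (it carries flag D, it has complete documentation): it is escalated.
By R8 (it is escalated): it is in category X1.

Yes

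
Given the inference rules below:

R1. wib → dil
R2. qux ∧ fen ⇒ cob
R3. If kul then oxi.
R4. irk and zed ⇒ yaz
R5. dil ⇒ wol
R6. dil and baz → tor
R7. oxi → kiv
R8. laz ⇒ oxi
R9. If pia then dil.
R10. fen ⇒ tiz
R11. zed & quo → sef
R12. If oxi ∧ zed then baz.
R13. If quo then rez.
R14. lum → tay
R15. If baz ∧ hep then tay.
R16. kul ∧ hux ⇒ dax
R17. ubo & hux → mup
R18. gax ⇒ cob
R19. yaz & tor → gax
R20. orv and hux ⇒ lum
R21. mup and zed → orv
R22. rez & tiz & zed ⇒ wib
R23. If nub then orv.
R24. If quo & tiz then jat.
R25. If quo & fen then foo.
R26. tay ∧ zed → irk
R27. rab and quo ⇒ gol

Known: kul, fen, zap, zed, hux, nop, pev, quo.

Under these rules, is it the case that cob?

No

Forward chaining from the given facts derives: oxi, kiv, tiz, sef, baz, rez, dax, wib, jat, foo, dil, wol, tor.
Rules concluding cob: R2 needs qux; R18 needs gax — none of these are established.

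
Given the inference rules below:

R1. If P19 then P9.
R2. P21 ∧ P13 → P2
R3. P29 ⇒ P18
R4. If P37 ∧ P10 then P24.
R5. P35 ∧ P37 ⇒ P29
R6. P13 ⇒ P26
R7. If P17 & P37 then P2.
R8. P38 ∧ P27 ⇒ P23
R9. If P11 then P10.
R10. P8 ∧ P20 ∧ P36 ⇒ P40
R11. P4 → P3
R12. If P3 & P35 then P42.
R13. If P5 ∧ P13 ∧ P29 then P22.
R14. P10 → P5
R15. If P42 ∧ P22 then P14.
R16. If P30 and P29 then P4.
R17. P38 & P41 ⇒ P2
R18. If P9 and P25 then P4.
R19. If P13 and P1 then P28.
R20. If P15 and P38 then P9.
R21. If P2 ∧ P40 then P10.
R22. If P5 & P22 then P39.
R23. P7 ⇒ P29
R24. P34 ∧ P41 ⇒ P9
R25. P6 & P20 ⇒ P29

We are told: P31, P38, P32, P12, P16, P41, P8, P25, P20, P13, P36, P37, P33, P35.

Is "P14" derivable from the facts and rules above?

No

Forward chaining from the given facts derives: P29, P26, P40, P2, P10, P18, P24, P5, P22, P39.
The only rule concluding P14 is R15, which needs P42; that is never established.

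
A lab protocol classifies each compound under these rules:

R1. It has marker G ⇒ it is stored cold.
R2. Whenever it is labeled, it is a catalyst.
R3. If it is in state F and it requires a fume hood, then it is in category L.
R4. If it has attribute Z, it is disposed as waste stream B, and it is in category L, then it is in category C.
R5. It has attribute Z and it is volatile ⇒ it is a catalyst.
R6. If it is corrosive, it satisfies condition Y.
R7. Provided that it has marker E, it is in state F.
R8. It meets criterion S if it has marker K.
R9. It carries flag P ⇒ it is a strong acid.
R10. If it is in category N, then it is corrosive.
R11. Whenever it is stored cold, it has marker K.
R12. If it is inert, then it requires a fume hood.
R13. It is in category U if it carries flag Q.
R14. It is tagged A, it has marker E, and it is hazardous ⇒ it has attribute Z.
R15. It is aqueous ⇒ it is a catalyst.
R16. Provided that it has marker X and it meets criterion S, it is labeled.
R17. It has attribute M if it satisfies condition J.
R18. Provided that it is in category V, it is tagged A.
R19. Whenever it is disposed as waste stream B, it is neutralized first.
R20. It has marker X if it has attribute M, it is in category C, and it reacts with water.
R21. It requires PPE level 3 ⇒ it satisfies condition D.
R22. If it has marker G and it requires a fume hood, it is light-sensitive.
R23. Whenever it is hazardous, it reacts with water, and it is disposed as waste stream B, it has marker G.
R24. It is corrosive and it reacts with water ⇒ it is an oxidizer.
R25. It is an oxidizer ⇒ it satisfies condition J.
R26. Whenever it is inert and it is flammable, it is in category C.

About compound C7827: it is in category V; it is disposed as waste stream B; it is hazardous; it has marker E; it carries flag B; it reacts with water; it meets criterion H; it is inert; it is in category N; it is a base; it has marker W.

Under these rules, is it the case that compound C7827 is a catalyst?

By R7 (it has marker E): it is in state F.
By R10 (it is in category N): it is corrosive.
By R12 (it is inert): it requires a fume hood.
By R18 (it is in category V): it is tagged A.
By R23 (it is hazardous, it reacts with water, it is disposed as waste stream B): it has marker G.
By R24 (it is corrosive, it reacts with water): it is an oxidizer.
By R25 (it is an oxidizer): it satisfies condition J.
By R1 (it has marker G): it is stored cold.
By R3 (it is in state F, it requires a fume hood): it is in category L.
By R11 (it is stored cold): it has marker K.
By R14 (it is tagged A, it has marker E, it is hazardous): it has attribute Z.
By R17 (it satisfies condition J): it has attribute M.
By R4 (it has attribute Z, it is disposed as waste stream B, it is in category L): it is in category C.
By R8 (it has marker K): it meets criterion S.
By R20 (it has attribute M, it is in category C, it reacts with water): it has marker X.
By R16 (it has marker X, it meets criterion S): it is labeled.
By R2 (it is labeled): it is a catalyst.

Yes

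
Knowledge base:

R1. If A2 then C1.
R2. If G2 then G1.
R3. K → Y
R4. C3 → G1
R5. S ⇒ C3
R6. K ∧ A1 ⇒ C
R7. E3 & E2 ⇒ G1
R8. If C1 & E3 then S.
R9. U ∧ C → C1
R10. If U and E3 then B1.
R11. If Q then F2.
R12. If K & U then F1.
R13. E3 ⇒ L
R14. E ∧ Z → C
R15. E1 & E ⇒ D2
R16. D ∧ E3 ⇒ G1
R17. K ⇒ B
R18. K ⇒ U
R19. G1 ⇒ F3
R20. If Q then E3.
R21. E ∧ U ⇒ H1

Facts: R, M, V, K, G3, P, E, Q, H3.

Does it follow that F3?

Forward chaining from the given facts derives: Y, F2, B, U, E3, H1, B1, F1, L.
The only rule concluding F3 is R19, which needs G1; that is never established.

No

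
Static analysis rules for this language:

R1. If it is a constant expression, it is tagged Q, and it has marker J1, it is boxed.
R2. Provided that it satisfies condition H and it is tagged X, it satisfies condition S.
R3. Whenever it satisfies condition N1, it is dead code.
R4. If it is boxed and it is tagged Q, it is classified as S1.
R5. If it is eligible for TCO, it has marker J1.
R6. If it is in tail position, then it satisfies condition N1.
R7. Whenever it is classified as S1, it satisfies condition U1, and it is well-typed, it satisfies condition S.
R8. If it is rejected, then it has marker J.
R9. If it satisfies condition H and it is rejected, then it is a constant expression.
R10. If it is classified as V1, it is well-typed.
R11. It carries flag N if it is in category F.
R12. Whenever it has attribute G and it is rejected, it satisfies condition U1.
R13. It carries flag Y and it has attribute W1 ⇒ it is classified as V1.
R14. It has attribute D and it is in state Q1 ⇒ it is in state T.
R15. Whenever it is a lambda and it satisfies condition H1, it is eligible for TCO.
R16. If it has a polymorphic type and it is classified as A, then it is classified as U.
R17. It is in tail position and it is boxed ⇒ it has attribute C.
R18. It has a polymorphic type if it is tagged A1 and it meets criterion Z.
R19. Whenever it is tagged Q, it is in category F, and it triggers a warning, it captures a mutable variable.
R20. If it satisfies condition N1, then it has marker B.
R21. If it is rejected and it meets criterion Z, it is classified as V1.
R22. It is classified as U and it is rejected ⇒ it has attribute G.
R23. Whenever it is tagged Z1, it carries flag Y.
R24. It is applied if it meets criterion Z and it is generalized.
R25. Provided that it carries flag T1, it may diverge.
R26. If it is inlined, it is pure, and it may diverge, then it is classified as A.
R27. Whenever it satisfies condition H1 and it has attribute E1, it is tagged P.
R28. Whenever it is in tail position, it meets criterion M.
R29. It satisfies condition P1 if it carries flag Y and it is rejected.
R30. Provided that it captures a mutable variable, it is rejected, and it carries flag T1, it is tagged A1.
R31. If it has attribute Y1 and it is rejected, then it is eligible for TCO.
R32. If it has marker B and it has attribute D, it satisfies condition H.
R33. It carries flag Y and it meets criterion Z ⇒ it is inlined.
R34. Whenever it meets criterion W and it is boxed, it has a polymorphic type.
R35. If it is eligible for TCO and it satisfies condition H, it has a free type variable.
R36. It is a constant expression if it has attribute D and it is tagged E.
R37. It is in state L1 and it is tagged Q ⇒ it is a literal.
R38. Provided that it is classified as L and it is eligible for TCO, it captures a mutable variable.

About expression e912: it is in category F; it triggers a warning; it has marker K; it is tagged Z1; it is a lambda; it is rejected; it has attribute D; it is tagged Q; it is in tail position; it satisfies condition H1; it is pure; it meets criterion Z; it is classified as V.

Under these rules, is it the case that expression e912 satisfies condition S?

No

Forward chaining from the given facts derives: satisfies condition N1, has marker J, carries flag N, is eligible for TCO, captures a mutable variable, has marker B, is classified as V1, carries flag Y, meets criterion M, satisfies condition P1, satisfies condition H, is inlined, has a free type variable, is dead code, has marker J1, is a constant expression, is well-typed, is boxed, is classified as S1, has attribute C.
Rules concluding "it satisfies condition S": R2 needs "it is tagged X"; R7 needs "it satisfies condition U1" — none of these are established.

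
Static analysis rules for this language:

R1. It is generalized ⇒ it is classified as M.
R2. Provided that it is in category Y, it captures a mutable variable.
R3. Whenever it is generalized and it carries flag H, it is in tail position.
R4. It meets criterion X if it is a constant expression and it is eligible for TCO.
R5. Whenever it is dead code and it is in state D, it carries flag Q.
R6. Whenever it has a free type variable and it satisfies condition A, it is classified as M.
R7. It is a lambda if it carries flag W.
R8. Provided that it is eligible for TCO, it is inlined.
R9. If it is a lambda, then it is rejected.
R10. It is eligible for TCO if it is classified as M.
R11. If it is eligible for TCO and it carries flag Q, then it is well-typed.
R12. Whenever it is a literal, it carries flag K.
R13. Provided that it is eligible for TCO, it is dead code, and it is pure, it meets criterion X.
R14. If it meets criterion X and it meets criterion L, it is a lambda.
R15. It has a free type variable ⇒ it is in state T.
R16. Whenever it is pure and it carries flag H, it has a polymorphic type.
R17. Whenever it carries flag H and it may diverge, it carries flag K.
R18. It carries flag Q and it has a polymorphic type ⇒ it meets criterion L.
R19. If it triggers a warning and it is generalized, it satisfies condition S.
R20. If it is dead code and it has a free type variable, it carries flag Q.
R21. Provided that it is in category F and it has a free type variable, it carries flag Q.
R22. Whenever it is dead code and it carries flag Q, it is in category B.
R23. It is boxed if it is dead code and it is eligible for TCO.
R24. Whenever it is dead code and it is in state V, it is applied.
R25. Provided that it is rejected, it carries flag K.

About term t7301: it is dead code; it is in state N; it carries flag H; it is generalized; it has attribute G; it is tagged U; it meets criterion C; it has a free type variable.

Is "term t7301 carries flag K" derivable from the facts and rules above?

Forward chaining from the given facts derives: is classified as M, is in tail position, is eligible for TCO, is in state T, carries flag Q, is in category B, is boxed, is inlined, is well-typed.
Rules concluding "it carries flag K": R12 needs "it is a literal"; R17 needs "it may diverge"; R25 needs "it is rejected" — none of these are established.

No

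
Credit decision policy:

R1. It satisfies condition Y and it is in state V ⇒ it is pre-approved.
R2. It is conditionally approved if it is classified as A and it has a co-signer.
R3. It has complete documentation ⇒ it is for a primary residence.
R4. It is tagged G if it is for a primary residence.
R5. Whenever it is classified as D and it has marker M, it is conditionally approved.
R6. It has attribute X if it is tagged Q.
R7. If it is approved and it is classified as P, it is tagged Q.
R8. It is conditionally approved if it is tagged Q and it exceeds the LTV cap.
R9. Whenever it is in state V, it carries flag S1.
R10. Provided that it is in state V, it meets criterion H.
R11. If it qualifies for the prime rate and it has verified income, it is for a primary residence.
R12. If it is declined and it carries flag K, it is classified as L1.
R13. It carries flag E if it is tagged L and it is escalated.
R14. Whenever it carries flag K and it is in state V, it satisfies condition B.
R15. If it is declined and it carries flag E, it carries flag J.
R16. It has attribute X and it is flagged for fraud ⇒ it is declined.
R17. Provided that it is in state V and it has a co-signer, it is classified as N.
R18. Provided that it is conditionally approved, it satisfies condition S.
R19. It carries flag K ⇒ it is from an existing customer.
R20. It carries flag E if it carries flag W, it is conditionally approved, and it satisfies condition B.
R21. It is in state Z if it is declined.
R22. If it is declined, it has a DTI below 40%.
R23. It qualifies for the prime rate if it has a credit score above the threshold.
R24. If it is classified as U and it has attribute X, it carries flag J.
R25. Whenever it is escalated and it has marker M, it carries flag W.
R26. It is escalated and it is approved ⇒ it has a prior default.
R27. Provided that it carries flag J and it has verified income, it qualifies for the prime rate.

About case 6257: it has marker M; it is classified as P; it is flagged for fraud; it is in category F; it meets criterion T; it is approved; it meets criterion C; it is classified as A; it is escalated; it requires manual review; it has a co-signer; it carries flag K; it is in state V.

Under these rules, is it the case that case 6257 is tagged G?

No

Forward chaining from the given facts derives: is conditionally approved, is tagged Q, carries flag S1, meets criterion H, satisfies condition B, is classified as N, satisfies condition S, is from an existing customer, carries flag W, has a prior default, has attribute X, is declined, carries flag E, is in state Z, has a DTI below 40%, is classified as L1, carries flag J.
The only rule concluding "it is tagged G" is R4, which needs "it is for a primary residence"; that is never established.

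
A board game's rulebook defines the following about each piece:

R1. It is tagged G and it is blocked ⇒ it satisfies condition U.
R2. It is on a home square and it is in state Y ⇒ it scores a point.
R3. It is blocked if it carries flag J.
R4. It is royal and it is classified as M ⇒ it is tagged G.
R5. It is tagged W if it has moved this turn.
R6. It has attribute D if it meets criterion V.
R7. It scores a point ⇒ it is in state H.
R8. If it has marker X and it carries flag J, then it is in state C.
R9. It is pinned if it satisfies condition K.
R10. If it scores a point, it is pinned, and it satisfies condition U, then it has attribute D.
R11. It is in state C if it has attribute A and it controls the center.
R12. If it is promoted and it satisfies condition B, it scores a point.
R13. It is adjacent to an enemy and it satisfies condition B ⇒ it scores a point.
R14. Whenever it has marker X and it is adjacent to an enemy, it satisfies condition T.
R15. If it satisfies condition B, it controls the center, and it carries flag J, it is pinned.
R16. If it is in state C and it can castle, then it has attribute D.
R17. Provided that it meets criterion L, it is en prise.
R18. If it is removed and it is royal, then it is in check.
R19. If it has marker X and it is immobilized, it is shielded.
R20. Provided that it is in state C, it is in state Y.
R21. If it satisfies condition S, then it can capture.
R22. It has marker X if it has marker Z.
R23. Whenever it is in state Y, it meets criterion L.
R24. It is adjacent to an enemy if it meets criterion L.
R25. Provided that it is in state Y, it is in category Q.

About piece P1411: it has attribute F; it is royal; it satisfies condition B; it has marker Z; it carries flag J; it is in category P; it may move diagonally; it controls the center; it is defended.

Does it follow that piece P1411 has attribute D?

Forward chaining from the given facts derives: is blocked, is pinned, has marker X, is in state C, is in state Y, meets criterion L, is adjacent to an enemy, is in category Q, scores a point, satisfies condition T, is en prise, is in state H.
Rules concluding "it has attribute D": R6 needs "it meets criterion V"; R10 needs "it satisfies condition U"; R16 needs "it can castle" — none of these are established.

No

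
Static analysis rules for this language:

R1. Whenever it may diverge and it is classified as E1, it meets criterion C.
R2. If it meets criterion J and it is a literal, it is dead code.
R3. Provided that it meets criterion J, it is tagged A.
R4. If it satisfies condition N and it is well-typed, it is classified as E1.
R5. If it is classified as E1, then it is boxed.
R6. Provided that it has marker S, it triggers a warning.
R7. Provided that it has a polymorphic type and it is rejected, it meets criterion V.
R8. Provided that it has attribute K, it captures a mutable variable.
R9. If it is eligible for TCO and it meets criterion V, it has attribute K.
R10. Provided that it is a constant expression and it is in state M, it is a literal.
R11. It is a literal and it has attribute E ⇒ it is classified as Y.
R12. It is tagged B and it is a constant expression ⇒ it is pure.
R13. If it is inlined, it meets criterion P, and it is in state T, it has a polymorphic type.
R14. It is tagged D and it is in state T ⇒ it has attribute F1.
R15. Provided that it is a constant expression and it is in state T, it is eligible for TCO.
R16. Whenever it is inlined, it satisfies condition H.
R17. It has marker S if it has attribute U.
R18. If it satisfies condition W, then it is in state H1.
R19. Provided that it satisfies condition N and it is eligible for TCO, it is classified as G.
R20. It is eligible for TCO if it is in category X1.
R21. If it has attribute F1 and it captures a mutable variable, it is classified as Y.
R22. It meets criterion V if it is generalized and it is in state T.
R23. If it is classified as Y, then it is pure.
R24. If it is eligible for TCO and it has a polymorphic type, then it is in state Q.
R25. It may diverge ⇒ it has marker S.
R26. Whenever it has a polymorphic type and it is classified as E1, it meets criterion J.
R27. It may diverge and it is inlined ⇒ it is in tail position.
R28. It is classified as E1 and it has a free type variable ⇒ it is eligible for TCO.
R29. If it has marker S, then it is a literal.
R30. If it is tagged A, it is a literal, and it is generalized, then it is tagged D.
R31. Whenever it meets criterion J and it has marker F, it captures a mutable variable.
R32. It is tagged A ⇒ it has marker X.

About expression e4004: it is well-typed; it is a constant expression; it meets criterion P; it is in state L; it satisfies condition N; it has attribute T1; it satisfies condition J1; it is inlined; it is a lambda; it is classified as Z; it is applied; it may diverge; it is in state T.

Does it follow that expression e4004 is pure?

No

Forward chaining from the given facts derives: is classified as E1, is boxed, has a polymorphic type, is eligible for TCO, satisfies condition H, is classified as G, is in state Q, has marker S, meets criterion J, is in tail position, is a literal, meets criterion C, is dead code, is tagged A, triggers a warning, has marker X.
Rules concluding "it is pure": R12 needs "it is tagged B"; R23 needs "it is classified as Y" — none of these are established.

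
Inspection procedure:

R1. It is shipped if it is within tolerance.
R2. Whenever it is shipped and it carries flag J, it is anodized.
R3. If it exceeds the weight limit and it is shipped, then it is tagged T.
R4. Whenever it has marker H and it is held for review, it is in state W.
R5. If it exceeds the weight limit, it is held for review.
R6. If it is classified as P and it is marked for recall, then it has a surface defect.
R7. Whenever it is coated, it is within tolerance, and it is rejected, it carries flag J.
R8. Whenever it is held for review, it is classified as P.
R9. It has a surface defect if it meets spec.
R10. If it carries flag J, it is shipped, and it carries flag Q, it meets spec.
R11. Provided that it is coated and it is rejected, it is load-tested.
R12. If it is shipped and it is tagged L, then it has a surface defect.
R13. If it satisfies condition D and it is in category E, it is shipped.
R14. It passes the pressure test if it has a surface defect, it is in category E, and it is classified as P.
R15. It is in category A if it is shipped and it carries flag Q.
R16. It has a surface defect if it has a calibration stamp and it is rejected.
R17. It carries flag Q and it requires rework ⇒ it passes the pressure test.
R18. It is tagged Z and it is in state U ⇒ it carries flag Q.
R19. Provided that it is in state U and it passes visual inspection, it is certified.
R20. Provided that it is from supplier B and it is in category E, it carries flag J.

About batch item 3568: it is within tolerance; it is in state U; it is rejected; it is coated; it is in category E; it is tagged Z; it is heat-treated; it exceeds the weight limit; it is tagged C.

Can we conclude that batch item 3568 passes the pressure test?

Yes

By R1 (it is within tolerance): it is shipped.
By R5 (it exceeds the weight limit): it is held for review.
By R7 (it is coated, it is within tolerance, it is rejected): it carries flag J.
By R8 (it is held for review): it is classified as P.
By R18 (it is tagged Z, it is in state U): it carries flag Q.
By R10 (it carries flag J, it is shipped, it carries flag Q): it meets spec.
By R9 (it meets spec): it has a surface defect.
By R14 (it has a surface defect, it is in category E, it is classified as P): it passes the pressure test.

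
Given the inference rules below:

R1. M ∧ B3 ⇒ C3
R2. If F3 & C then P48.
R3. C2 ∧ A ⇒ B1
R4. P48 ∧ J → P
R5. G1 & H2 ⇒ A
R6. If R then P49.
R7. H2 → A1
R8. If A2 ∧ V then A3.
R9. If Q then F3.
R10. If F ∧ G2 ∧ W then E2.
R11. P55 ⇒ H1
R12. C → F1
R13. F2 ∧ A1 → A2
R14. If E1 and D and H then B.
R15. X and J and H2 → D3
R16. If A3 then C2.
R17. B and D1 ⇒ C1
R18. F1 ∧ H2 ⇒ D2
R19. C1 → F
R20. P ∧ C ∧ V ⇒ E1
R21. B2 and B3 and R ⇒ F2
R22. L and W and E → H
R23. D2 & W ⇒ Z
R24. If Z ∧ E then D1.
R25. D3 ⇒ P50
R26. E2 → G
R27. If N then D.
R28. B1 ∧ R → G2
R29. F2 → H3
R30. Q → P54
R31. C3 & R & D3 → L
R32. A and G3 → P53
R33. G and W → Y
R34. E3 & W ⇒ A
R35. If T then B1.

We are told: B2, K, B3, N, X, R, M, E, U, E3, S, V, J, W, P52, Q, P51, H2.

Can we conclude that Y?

No

Forward chaining from the given facts derives: C3, P49, A1, F3, D3, F2, P50, D, H3, P54, L, A, A2, H, A3, C2, B1, G2.
The only rule concluding Y is R33, which needs G; that is never established.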